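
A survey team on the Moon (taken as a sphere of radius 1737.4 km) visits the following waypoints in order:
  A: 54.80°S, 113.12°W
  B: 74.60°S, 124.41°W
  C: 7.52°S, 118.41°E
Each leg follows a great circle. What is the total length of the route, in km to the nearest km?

3334 km

Leg A→B: central angle 0.3542 rad, distance 615.4 km.
Leg B→C: central angle 1.5649 rad, distance 2718.8 km.
Total: 615.4 + 2718.8 ≈ 3334 km.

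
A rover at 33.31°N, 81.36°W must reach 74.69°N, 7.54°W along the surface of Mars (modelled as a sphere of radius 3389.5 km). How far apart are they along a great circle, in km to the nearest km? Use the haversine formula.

Let φ₁ = 0.5814 rad, φ₂ = 1.3036 rad, and Δλ = 1.2884 rad.
Haversine: a = sin²(Δφ/2) + cos φ₁ cos φ₂ sin²(Δλ/2) = 0.1248 + (0.8357)(0.2640)(0.3607) = 0.20442.
Central angle c = 2·arcsin(√a) = 0.93829 rad.
Distance = R·c = 3389.5 × 0.9383 ≈ 3180 km.

3180 km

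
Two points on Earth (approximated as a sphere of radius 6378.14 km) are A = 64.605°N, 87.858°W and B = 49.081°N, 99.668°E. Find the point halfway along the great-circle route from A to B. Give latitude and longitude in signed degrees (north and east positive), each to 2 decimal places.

81.88°, 113.40°

The central angle between A and B is δ = 1.1548 rad.
With f = 0.5, the slerp weights are sin((1−f)δ)/sin δ = 0.5967 and sin(fδ)/sin δ = 0.5967.
Weighted sum of the unit vectors: (0.5967)·(0.0160,-0.4286,0.9034) + (0.5967)·(-0.1100,0.6457,0.7556) = (-0.0561, 0.1296, 0.9900).
Converting back: φ = atan2(z, √(x²+y²)) = 81.88°, λ = atan2(y, x) = 113.40°.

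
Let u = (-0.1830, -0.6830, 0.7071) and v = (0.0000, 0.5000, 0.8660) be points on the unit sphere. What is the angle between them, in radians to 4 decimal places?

u·v = 0.2708; |u| = 1.0000, |v| = 1.0000.
cos θ = (u·v)/(|u||v|) = 0.2709, so θ = 1.2965 rad.

1.2965 rad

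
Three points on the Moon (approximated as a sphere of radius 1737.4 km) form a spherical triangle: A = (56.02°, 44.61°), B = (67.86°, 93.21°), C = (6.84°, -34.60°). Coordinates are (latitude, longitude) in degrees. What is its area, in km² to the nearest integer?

Side lengths (central angles): a = 1.6902, b = 1.3667, c = 0.4338 rad; semiperimeter s = 1.7453.
By l'Huilier's theorem, tan(E/4) = √[tan(s/2) tan((s−a)/2) tan((s−b)/2) tan((s−c)/2)], giving spherical excess E = 0.2781 rad.
Area = E·R² = 0.2781 × (1737.4)² ≈ 839325 km².

839325 km²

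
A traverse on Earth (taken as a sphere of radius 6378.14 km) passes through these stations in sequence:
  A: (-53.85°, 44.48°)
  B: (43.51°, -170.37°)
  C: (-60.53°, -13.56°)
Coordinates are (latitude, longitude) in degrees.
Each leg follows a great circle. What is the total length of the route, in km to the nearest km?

34857 km

Leg A→B: central angle 2.7070 rad, distance 17265.4 km.
Leg B→C: central angle 2.7581 rad, distance 17591.7 km.
Total: 17265.4 + 17591.7 ≈ 34857 km.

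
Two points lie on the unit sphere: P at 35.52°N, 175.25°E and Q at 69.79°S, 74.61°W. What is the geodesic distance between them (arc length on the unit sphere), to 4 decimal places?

In radians: φ₁ = 0.6199, φ₂ = -1.2181, Δλ = 110.140° = 1.9223 rad.
Haversine: a = sin²(Δφ/2) + cos φ₁ cos φ₂ sin²(Δλ/2) = 0.6320 + (0.8139)(0.3455)(0.6722) = 0.82102.
Central angle c = 2·arcsin(√a) = 2.26794 rad.
On the unit sphere the arc length equals the central angle: 2.2679.

2.2679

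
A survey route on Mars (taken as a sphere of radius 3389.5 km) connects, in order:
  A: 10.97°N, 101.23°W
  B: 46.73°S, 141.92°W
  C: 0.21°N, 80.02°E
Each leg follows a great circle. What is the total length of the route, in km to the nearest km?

11182 km

Leg A→B: central angle 1.1900 rad, distance 4033.5 km.
Leg B→C: central angle 2.1089 rad, distance 7148.2 km.
Total: 4033.5 + 7148.2 ≈ 11182 km.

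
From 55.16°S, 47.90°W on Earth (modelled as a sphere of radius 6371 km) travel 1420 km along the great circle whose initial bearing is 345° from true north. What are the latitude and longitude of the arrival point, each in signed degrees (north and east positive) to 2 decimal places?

-42.72°, -52.37°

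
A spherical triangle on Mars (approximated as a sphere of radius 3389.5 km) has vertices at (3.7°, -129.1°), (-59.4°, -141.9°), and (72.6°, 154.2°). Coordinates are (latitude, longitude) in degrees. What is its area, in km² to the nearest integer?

Side lengths (central angles): a = 2.4255, b = 1.4402, c = 1.1154 rad; semiperimeter s = 2.4906.
By l'Huilier's theorem, tan(E/4) = √[tan(s/2) tan((s−a)/2) tan((s−b)/2) tan((s−c)/2)], giving spherical excess E = 0.8440 rad.
Area = E·R² = 0.8440 × (3389.5)² ≈ 9695940 km².

9695940 km²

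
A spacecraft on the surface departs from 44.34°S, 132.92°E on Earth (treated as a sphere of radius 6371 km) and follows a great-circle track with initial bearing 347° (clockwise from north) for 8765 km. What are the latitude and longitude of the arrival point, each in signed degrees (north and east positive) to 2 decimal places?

Angular distance δ = d/R = 8765/6371 = 1.37577 rad; initial bearing θ = 6.0563 rad.
sin φ₂ = sin φ₁ cos δ + cos φ₁ sin δ cos θ = (-0.6989)(0.1938) + (0.7152)(0.9810)(0.9744) = 0.5482, so φ₂ = 33.24°.
Δλ = atan2(sin θ sin δ cos φ₁, cos δ − sin φ₁ sin φ₂) = atan2(-0.1578, 0.5770) = -15.300°.
λ₂ = 132.920° − 15.300° = 117.62°.

33.24°, 117.62°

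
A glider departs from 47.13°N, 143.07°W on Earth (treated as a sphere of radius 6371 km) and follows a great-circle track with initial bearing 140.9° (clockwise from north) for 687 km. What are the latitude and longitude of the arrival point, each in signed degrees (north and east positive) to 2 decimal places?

Angular distance δ = d/R = 687/6371 = 0.10783 rad; initial bearing θ = 2.4592 rad.
sin φ₂ = sin φ₁ cos δ + cos φ₁ sin δ cos θ = (0.7329)(0.9942) + (0.6803)(0.1076)(-0.7760) = 0.6718, so φ₂ = 42.21°.
Δλ = atan2(sin θ sin δ cos φ₁, cos δ − sin φ₁ sin φ₂) = atan2(0.0462, 0.5018) = 5.258°.
λ₂ = -143.070° + 5.258° = -137.81°.

42.21°, -137.81°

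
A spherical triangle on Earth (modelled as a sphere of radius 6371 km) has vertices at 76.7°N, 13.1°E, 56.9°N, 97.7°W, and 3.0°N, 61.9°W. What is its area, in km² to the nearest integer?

Side lengths (central angles): a = 1.0631, b = 1.4602, c = 0.6910 rad; semiperimeter s = 1.6071.
By l'Huilier's theorem, tan(E/4) = √[tan(s/2) tan((s−a)/2) tan((s−b)/2) tan((s−c)/2)], giving spherical excess E = 0.4084 rad.
Area = E·R² = 0.4084 × (6371)² ≈ 16576437 km².

16576437 km²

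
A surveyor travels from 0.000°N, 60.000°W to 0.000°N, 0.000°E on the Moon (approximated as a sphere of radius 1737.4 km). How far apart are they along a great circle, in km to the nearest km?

1819 km

In radians: φ₁ = 0.0000, φ₂ = 0.0000, Δλ = 60.000° = 1.0472 rad.
cos c = sin φ₁ sin φ₂ + cos φ₁ cos φ₂ cos Δλ = (0.0000)(0.0000) + (1.0000)(1.0000)(0.5000) = 0.50000,
so c = arccos(0.50000) = 1.04720 rad.
Distance = R·c = 1737.4 × 1.0472 ≈ 1819 km.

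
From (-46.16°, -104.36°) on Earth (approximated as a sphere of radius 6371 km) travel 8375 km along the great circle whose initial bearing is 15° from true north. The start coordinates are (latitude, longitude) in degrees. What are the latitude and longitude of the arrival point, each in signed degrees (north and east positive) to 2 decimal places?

27.67°, -87.94°

Angular distance δ = d/R = 8375/6371 = 1.31455 rad; initial bearing θ = 0.2618 rad.
sin φ₂ = sin φ₁ cos δ + cos φ₁ sin δ cos θ = (-0.7213)(0.2535) + (0.6926)(0.9673)(0.9659) = 0.4644, so φ₂ = 27.67°.
Δλ = atan2(sin θ sin δ cos φ₁, cos δ − sin φ₁ sin φ₂) = atan2(0.1734, 0.5884) = 16.421°.
λ₂ = -104.360° + 16.421° = -87.94°.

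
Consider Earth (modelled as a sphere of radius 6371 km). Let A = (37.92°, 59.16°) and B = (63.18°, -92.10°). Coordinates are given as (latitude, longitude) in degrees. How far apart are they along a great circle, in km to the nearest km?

In radians: φ₁ = 0.6618, φ₂ = 1.1027, Δλ = -151.260° = -2.6400 rad.
cos c = sin φ₁ sin φ₂ + cos φ₁ cos φ₂ cos Δλ = (0.6146)(0.8924) + (0.7889)(0.4512)(-0.8768) = 0.23637,
so c = arccos(0.23637) = 1.33217 rad.
Distance = R·c = 6371 × 1.3322 ≈ 8487 km.

8487 km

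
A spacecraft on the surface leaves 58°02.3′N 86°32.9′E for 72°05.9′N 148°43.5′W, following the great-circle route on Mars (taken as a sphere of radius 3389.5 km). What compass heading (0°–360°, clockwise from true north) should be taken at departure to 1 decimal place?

21.2°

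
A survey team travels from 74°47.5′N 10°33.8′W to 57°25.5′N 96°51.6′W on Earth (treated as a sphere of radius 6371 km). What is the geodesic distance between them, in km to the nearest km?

3857 km

With latitudes φ₁ = 74.792°, φ₂ = 57.425° and longitude difference Δλ = -86.297°:
cos c = sin φ₁ sin φ₂ + cos φ₁ cos φ₂ cos Δλ = (0.9650)(0.8427) + (0.2623)(0.5384)(0.0646) = 0.82230,
so c = arccos(0.82230) = 0.60536 rad.
Distance = R·c = 6371 × 0.6054 ≈ 3857 km.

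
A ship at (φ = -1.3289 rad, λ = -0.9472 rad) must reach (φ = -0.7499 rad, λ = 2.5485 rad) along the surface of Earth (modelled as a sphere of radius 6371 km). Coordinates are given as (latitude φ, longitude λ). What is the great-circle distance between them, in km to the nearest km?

Let φ₁ = -1.3289 rad, φ₂ = -0.7499 rad, and Δλ = -2.7875 rad.
Haversine: a = sin²(Δφ/2) + cos φ₁ cos φ₂ sin²(Δλ/2) = 0.0815 + (0.2395)(0.7318)(0.9690) = 0.25135.
Central angle c = 2·arcsin(√a) = 1.05030 rad.
Distance = R·c = 6371 × 1.0503 ≈ 6691 km.

6691 km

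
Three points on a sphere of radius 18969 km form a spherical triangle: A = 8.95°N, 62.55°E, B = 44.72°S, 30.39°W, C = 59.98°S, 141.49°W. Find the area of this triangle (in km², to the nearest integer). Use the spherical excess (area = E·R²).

Side lengths (central angles): a = 1.0687, b = 2.1970, c = 1.7168 rad; semiperimeter s = 2.4912.
By l'Huilier's theorem, tan(E/4) = √[tan(s/2) tan((s−a)/2) tan((s−b)/2) tan((s−c)/2)], giving spherical excess E = 1.4979 rad.
Area = E·R² = 1.4979 × (18969)² ≈ 538981679 km².

538981679 km²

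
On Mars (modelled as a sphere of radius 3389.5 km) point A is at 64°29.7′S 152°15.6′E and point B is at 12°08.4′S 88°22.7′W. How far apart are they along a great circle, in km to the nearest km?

5380 km

With latitudes φ₁ = -64.495°, φ₂ = -12.140° and longitude difference Δλ = 119.362°:
cos c = sin φ₁ sin φ₂ + cos φ₁ cos φ₂ cos Δλ = (-0.9025)(-0.2103) + (0.4306)(0.9776)(-0.4903) = -0.01660,
so c = arccos(-0.01660) = 1.58740 rad.
Distance = R·c = 3389.5 × 1.5874 ≈ 5380 km.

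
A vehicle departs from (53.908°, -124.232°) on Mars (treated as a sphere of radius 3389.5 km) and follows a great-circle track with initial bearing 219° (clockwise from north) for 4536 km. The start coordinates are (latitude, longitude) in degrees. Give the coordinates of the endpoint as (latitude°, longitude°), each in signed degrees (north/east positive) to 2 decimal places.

Angular distance δ = d/R = 4536/3389.5 = 1.33825 rad; initial bearing θ = 3.8223 rad.
sin φ₂ = sin φ₁ cos δ + cos φ₁ sin δ cos θ = (0.8081)(0.2305) + (0.5891)(0.9731)(-0.7771) = -0.2593, so φ₂ = -15.03°.
Δλ = atan2(sin θ sin δ cos φ₁, cos δ − sin φ₁ sin φ₂) = atan2(-0.3607, 0.4400) = -39.350°.
λ₂ = -124.232° − 39.350° = -163.58°.

-15.03°, -163.58°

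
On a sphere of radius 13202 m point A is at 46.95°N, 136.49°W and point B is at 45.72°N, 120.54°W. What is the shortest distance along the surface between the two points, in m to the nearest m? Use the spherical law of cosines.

2549 m

In radians: φ₁ = 0.8194, φ₂ = 0.7980, Δλ = 15.950° = 0.2784 rad.
cos c = sin φ₁ sin φ₂ + cos φ₁ cos φ₂ cos Δλ = (0.7308)(0.7159) + (0.6826)(0.6982)(0.9615) = 0.98142,
so c = arccos(0.98142) = 0.19306 rad.
Distance = R·c = 13202 × 0.1931 ≈ 2549 m.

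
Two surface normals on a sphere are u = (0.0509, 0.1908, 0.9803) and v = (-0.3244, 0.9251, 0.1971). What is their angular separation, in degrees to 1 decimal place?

u·v = 0.3532; |u| = 1.0000, |v| = 0.9999.
cos θ = (u·v)/(|u||v|) = 0.3532, so θ = 69.3°.

69.3°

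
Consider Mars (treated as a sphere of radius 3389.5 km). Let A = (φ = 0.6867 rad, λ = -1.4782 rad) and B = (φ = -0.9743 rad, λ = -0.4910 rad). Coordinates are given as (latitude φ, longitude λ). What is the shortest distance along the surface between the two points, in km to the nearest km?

6304 km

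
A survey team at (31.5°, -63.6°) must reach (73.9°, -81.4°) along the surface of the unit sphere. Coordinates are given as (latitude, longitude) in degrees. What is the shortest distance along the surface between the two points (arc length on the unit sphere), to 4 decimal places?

With latitudes φ₁ = 31.500°, φ₂ = 73.900° and longitude difference Δλ = -17.800°:
Haversine: a = sin²(Δφ/2) + cos φ₁ cos φ₂ sin²(Δλ/2) = 0.1308 + (0.8526)(0.2773)(0.0239) = 0.13643.
Central angle c = 2·arcsin(√a) = 0.75666 rad.
On the unit sphere the arc length equals the central angle: 0.7567.

0.7567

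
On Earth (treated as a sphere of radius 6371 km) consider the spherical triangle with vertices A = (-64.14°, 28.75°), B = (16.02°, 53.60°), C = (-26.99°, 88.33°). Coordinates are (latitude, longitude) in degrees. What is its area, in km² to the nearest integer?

Side lengths (central angles): a = 0.9537, b = 0.9208, c = 1.4383 rad; semiperimeter s = 1.6564.
By l'Huilier's theorem, tan(E/4) = √[tan(s/2) tan((s−a)/2) tan((s−b)/2) tan((s−c)/2)], giving spherical excess E = 0.5163 rad.
Area = E·R² = 0.5163 × (6371)² ≈ 20957710 km².

20957710 km²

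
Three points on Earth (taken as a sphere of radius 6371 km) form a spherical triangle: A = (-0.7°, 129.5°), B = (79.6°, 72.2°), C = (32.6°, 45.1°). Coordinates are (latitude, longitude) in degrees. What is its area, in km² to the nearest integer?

Side lengths (central angles): a = 0.8429, b = 1.4951, c = 1.4852 rad; semiperimeter s = 1.9116.
By l'Huilier's theorem, tan(E/4) = √[tan(s/2) tan((s−a)/2) tan((s−b)/2) tan((s−c)/2)], giving spherical excess E = 0.7733 rad.
Area = E·R² = 0.7733 × (6371)² ≈ 31387468 km².

31387468 km²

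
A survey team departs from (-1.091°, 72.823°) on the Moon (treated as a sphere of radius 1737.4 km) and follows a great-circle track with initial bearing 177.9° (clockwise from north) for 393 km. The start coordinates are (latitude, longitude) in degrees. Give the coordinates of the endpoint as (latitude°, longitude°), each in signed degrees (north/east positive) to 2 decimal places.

Angular distance δ = d/R = 393/1737.4 = 0.22620 rad; initial bearing θ = 3.1049 rad.
sin φ₂ = sin φ₁ cos δ + cos φ₁ sin δ cos θ = (-0.0190)(0.9745) + (0.9998)(0.2243)(-0.9993) = -0.2426, so φ₂ = -14.04°.
Δλ = atan2(sin θ sin δ cos φ₁, cos δ − sin φ₁ sin φ₂) = atan2(0.0082, 0.9699) = 0.485°.
λ₂ = 72.823° + 0.485° = 73.31°.

-14.04°, 73.31°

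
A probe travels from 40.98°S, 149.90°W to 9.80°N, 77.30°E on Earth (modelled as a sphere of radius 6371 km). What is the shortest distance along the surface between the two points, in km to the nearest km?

Let φ₁ = -0.7152 rad, φ₂ = 0.1710 rad, and Δλ = -2.3178 rad.
Haversine: a = sin²(Δφ/2) + cos φ₁ cos φ₂ sin²(Δλ/2) = 0.1839 + (0.7549)(0.9854)(0.8397) = 0.80854.
Central angle c = 2·arcsin(√a) = 2.23582 rad.
Distance = R·c = 6371 × 2.2358 ≈ 14244 km.

14244 km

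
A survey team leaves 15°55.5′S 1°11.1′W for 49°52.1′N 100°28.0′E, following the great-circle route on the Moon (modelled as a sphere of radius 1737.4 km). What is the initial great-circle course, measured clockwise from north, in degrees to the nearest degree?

42°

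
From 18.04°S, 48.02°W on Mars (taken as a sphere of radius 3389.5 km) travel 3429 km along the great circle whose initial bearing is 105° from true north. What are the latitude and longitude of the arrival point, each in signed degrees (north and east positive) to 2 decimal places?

-21.89°, 13.92°

Angular distance δ = d/R = 3429/3389.5 = 1.01165 rad; initial bearing θ = 1.8326 rad.
sin φ₂ = sin φ₁ cos δ + cos φ₁ sin δ cos θ = (-0.3097)(0.5305) + (0.9508)(0.8477)(-0.2588) = -0.3729, so φ₂ = -21.89°.
Δλ = atan2(sin θ sin δ cos φ₁, cos δ − sin φ₁ sin φ₂) = atan2(0.7786, 0.4150) = 61.942°.
λ₂ = -48.020° + 61.942° = 13.92°.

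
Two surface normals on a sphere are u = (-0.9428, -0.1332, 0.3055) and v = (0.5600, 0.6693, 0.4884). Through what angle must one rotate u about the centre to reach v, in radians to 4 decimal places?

2.0577 rad

u·v = -0.4679; |u| = 1.0000, |v| = 1.0000.
cos θ = (u·v)/(|u||v|) = -0.4679, so θ = 2.0577 rad.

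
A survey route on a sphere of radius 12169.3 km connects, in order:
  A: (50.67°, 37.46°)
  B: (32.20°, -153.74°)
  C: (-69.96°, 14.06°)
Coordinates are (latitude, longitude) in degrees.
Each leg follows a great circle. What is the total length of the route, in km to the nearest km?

50586 km

Leg A→B: central angle 1.6850 rad, distance 20504.7 km.
Leg B→C: central angle 2.4719 rad, distance 30081.7 km.
Total: 20504.7 + 30081.7 ≈ 50586 km.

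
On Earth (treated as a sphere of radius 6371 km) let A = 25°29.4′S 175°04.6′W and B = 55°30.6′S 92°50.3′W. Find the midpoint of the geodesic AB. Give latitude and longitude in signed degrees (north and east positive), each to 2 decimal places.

-48.03°, -145.26°

The central angle between A and B is δ = 1.1332 rad.
With f = 0.5, the slerp weights are sin((1−f)δ)/sin δ = 0.5926 and sin(fδ)/sin δ = 0.5926.
Weighted sum of the unit vectors: (0.5926)·(-0.8993,-0.0775,-0.4304) + (0.5926)·(-0.0280,-0.5656,-0.8242) = (-0.5496, -0.3811, -0.7435).
Converting back: φ = atan2(z, √(x²+y²)) = -48.03°, λ = atan2(y, x) = -145.26°.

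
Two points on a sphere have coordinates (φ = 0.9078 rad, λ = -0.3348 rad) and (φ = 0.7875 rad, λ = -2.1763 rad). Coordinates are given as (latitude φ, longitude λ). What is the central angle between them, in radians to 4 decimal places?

With latitudes φ₁ = 52.013°, φ₂ = 45.120° and longitude difference Δλ = -105.510°:
cos c = sin φ₁ sin φ₂ + cos φ₁ cos φ₂ cos Δλ = (0.7882)(0.7086) + (0.6155)(0.7056)(-0.2674) = 0.44234,
so c = arccos(0.44234) = 1.11259 rad.
So the angular separation is 1.1126 rad.

1.1126 rad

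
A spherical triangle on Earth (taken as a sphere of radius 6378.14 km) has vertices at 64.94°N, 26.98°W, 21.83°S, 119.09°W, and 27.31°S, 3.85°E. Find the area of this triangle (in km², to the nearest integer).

102853355 km²

Side lengths (central angles): a = 1.8524, b = 1.6634, c = 1.9298 rad; semiperimeter s = 2.7228.
By l'Huilier's theorem, tan(E/4) = √[tan(s/2) tan((s−a)/2) tan((s−b)/2) tan((s−c)/2)], giving spherical excess E = 2.5283 rad.
Area = E·R² = 2.5283 × (6378.14)² ≈ 102853355 km².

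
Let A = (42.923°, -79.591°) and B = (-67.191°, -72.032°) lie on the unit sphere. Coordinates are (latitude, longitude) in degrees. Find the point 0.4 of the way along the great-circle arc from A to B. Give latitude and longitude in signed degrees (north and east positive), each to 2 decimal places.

-1.14°, -77.42°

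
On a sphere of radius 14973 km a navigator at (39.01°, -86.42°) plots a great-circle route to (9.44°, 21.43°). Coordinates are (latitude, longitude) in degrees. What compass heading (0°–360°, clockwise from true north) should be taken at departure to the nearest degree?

71°

Δλ = 107.850° = 1.8823 rad.
y = sin Δλ · cos φ₂ = (0.9519)(0.9865) = 0.9390
x = cos φ₁ sin φ₂ − sin φ₁ cos φ₂ cos Δλ = (0.7770)(0.1640) − (0.6295)(0.9865)(-0.3065) = 0.3178
θ = atan2(y, x) = 71.30°, so the bearing is 71°.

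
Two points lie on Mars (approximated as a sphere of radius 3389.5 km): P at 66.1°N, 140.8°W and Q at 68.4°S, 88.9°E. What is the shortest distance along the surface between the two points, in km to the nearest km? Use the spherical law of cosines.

9535 km

With latitudes φ₁ = 66.100°, φ₂ = -68.400° and longitude difference Δλ = -130.300°:
cos c = sin φ₁ sin φ₂ + cos φ₁ cos φ₂ cos Δλ = (0.9143)(-0.9298) + (0.4051)(0.3681)(-0.6468) = -0.94652,
so c = arccos(-0.94652) = 2.81306 rad.
Distance = R·c = 3389.5 × 2.8131 ≈ 9535 km.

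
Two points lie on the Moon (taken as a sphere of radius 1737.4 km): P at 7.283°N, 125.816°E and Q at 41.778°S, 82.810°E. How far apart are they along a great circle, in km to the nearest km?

Let φ₁ = 0.1271 rad, φ₂ = -0.7292 rad, and Δλ = -0.7506 rad.
Haversine: a = sin²(Δφ/2) + cos φ₁ cos φ₂ sin²(Δλ/2) = 0.1724 + (0.9919)(0.7457)(0.1344) = 0.27176.
Central angle c = 2·arcsin(√a) = 1.09676 rad.
Distance = R·c = 1737.4 × 1.0968 ≈ 1906 km.

1906 km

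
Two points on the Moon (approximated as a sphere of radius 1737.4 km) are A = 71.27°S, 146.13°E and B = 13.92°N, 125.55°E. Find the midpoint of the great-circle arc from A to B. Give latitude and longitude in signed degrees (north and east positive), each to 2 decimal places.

Central angle δ = 1.5068 rad. Interpolating on the sphere with fraction f = 0.5:
P = [sin((1−f)δ)·A + sin(fδ)·B] / sin δ = 0.6855·A + 0.6855·B in Cartesian coordinates,
giving P = (-0.5696, 0.6640, -0.4843), i.e. latitude -28.97°, longitude 130.62°.

-28.97°, 130.62°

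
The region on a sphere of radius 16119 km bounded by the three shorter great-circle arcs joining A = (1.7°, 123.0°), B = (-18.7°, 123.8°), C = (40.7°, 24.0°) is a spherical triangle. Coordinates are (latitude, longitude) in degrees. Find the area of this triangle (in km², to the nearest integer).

86230384 km²

Side lengths (central angles): a = 1.9085, b = 1.6702, c = 0.3563 rad; semiperimeter s = 1.9675.
By l'Huilier's theorem, tan(E/4) = √[tan(s/2) tan((s−a)/2) tan((s−b)/2) tan((s−c)/2)], giving spherical excess E = 0.3319 rad.
Area = E·R² = 0.3319 × (16119)² ≈ 86230384 km².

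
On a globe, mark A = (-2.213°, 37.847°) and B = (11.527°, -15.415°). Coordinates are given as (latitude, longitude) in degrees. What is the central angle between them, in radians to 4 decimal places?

0.9546 rad

With latitudes φ₁ = -2.213°, φ₂ = 11.527° and longitude difference Δλ = -53.262°:
Haversine: a = sin²(Δφ/2) + cos φ₁ cos φ₂ sin²(Δλ/2) = 0.0143 + (0.9993)(0.9798)(0.2009) = 0.21103.
Central angle c = 2·arcsin(√a) = 0.95460 rad.
So the angular separation is 0.9546 rad.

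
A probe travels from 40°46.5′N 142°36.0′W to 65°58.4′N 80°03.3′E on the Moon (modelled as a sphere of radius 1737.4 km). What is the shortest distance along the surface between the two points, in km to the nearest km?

2071 km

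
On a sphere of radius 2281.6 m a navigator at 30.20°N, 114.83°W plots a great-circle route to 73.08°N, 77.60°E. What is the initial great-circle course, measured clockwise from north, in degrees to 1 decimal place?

356.3°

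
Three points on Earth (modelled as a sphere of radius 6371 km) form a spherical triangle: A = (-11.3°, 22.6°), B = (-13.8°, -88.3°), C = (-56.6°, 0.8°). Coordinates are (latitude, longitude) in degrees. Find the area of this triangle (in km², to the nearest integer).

Side lengths (central angles): a = 1.3617, b = 0.8436, c = 1.8681 rad; semiperimeter s = 2.0367.
By l'Huilier's theorem, tan(E/4) = √[tan(s/2) tan((s−a)/2) tan((s−b)/2) tan((s−c)/2)], giving spherical excess E = 0.7152 rad.
Area = E·R² = 0.7152 × (6371)² ≈ 29030682 km².

29030682 km²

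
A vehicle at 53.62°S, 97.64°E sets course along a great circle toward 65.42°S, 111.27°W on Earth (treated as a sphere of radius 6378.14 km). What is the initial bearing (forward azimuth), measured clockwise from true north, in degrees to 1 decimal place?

Δλ = 151.090° = 2.6370 rad.
y = sin Δλ · cos φ₂ = (0.4834)(0.4160) = 0.2011
x = cos φ₁ sin φ₂ − sin φ₁ cos φ₂ cos Δλ = (0.5931)(-0.9094) − (-0.8051)(0.4160)(-0.8754) = -0.8325
θ = atan2(y, x) = 166.42°, so the bearing is 166.4°.

166.4°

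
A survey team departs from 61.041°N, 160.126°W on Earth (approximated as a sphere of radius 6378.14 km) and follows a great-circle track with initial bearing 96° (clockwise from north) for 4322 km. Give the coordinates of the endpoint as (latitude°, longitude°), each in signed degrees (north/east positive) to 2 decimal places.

Angular distance δ = d/R = 4322/6378.14 = 0.67763 rad; initial bearing θ = 1.6755 rad.
sin φ₂ = sin φ₁ cos δ + cos φ₁ sin δ cos θ = (0.8750)(0.7791) + (0.4842)(0.6269)(-0.1045) = 0.6499, so φ₂ = 40.54°.
Δλ = atan2(sin θ sin δ cos φ₁, cos δ − sin φ₁ sin φ₂) = atan2(0.3019, 0.2104) = 55.126°.
λ₂ = -160.126° + 55.126° = -105.00°.

40.54°, -105.00°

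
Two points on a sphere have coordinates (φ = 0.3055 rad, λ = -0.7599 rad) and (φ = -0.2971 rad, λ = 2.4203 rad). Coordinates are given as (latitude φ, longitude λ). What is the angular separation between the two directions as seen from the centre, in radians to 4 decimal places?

3.1038 rad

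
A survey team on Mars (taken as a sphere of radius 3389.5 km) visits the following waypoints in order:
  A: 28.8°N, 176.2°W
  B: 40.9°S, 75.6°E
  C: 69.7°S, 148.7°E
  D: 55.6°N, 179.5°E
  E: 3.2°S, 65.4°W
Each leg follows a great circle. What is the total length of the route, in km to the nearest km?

23762 km

Leg A→B: central angle 2.1203 rad, distance 7186.9 km.
Leg B→C: central angle 0.8089 rad, distance 2741.7 km.
Leg C→D: central angle 2.2212 rad, distance 7528.7 km.
Leg D→E: central angle 1.8602 rad, distance 6305.0 km.
Total: 7186.9 + 2741.7 + 7528.7 + 6305.0 ≈ 23762 km.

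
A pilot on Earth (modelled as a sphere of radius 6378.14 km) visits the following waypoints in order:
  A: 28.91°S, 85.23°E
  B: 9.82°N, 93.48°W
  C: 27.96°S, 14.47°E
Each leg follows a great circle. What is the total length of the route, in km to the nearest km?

30195 km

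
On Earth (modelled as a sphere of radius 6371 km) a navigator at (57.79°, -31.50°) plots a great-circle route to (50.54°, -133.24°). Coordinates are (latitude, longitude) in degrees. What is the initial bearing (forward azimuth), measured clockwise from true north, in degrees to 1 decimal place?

With φ₁ = 1.0086, φ₂ = 0.8821, Δλ = -1.7757 rad, the forward-azimuth formula gives
θ = atan2( sin Δλ cos φ₂ , cos φ₁ sin φ₂ − sin φ₁ cos φ₂ cos Δλ ) = atan2(-0.6222, 0.5209) = -50.06°.
Adding 360° brings this into [0°, 360°): 309.9°.

309.9°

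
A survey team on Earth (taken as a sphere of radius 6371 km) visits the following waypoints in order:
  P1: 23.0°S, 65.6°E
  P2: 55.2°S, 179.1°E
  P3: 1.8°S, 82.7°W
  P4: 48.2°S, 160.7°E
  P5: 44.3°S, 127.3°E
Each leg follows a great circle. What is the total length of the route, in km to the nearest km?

34023 km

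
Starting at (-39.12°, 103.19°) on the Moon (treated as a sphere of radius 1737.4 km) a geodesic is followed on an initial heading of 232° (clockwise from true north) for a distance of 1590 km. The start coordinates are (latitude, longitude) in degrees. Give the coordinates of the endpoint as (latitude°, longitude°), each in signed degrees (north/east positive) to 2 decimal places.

-49.75°, 27.99°

Angular distance δ = d/R = 1590/1737.4 = 0.91516 rad; initial bearing θ = 4.0492 rad.
sin φ₂ = sin φ₁ cos δ + cos φ₁ sin δ cos θ = (-0.6309)(0.6097) + (0.7758)(0.7927)(-0.6157) = -0.7633, so φ₂ = -49.75°.
Δλ = atan2(sin θ sin δ cos φ₁, cos δ − sin φ₁ sin φ₂) = atan2(-0.4846, 0.1281) = -75.196°.
λ₂ = 103.190° − 75.196° = 27.99°.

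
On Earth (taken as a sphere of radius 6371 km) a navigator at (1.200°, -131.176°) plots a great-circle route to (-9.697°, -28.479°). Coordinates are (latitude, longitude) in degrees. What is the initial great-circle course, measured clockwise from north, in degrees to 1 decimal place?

Δλ = 102.697° = 1.7924 rad.
y = sin Δλ · cos φ₂ = (0.9755)(0.9857) = 0.9616
x = cos φ₁ sin φ₂ − sin φ₁ cos φ₂ cos Δλ = (0.9998)(-0.1684) − (0.0209)(0.9857)(-0.2198) = -0.1639
θ = atan2(y, x) = 99.67°, so the bearing is 99.7°.

99.7°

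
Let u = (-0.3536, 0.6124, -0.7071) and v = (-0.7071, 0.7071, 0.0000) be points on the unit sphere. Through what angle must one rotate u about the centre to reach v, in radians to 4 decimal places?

0.8189 rad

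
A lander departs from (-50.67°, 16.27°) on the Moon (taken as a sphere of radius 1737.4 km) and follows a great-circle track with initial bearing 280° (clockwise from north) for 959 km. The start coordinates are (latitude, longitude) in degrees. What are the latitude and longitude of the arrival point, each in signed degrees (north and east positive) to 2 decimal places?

Angular distance δ = d/R = 959/1737.4 = 0.55197 rad; initial bearing θ = 4.8869 rad.
sin φ₂ = sin φ₁ cos δ + cos φ₁ sin δ cos θ = (-0.7735)(0.8515) + (0.6338)(0.5244)(0.1736) = -0.6009, so φ₂ = -36.94°.
Δλ = atan2(sin θ sin δ cos φ₁, cos δ − sin φ₁ sin φ₂) = atan2(-0.3273, 0.3867) = -40.246°.
λ₂ = 16.270° − 40.246° = -23.98°.

-36.94°, -23.98°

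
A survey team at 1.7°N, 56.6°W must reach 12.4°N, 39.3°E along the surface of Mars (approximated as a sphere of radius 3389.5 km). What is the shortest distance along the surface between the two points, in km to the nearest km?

5643 km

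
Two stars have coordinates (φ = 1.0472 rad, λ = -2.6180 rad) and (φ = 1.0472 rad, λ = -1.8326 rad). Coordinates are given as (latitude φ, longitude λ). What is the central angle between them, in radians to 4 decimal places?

In radians: φ₁ = 1.0472, φ₂ = 1.0472, Δλ = 45.000° = 0.7854 rad.
cos c = sin φ₁ sin φ₂ + cos φ₁ cos φ₂ cos Δλ = (0.8660)(0.8660) + (0.5000)(0.5000)(0.7071) = 0.92678,
so c = arccos(0.92678) = 0.38506 rad.
So the angular separation is 0.3851 rad.

0.3851 rad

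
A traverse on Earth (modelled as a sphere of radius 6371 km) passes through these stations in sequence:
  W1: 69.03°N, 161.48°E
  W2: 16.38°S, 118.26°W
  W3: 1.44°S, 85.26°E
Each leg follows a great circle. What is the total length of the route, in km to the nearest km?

Leg W1→W2: central angle 1.7775 rad, distance 11324.5 km.
Leg W2→W3: central angle 2.6308 rad, distance 16760.6 km.
Total: 11324.5 + 16760.6 ≈ 28085 km.

28085 km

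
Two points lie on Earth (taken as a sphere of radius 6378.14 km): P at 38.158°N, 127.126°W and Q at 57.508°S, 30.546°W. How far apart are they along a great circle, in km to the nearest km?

Let φ₁ = 0.6660 rad, φ₂ = -1.0037 rad, and Δλ = 1.6856 rad.
Haversine: a = sin²(Δφ/2) + cos φ₁ cos φ₂ sin²(Δλ/2) = 0.5494 + (0.7863)(0.5372)(0.5573) = 0.78476.
Central angle c = 2·arcsin(√a) = 2.17672 rad.
Distance = R·c = 6378.14 × 2.1767 ≈ 13883 km.

13883 km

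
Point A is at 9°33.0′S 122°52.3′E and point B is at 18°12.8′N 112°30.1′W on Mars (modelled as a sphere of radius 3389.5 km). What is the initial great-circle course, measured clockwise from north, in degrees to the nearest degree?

Δλ = 124.627° = 2.1751 rad.
y = sin Δλ · cos φ₂ = (0.8229)(0.9499) = 0.7816
x = cos φ₁ sin φ₂ − sin φ₁ cos φ₂ cos Δλ = (0.9861)(0.3126) − (-0.1659)(0.9499)(-0.5682) = 0.2187
θ = atan2(y, x) = 74.37°, so the bearing is 74°.

74°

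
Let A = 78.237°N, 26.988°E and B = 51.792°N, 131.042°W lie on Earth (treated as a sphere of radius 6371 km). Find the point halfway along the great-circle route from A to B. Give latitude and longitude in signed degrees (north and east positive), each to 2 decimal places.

76.12°, -120.97°

Central angle δ = 0.8601 rad. Interpolating on the sphere with fraction f = 0.5:
P = [sin((1−f)δ)·A + sin(fδ)·B] / sin δ = 0.5501·A + 0.5501·B in Cartesian coordinates,
giving P = (-0.1235, -0.2057, 0.9708), i.e. latitude 76.12°, longitude -120.97°.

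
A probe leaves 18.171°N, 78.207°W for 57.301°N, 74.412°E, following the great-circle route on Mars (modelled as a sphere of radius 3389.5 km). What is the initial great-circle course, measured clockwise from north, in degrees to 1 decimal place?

Δλ = 152.619° = 2.6637 rad.
y = sin Δλ · cos φ₂ = (0.4599)(0.5402) = 0.2485
x = cos φ₁ sin φ₂ − sin φ₁ cos φ₂ cos Δλ = (0.9501)(0.8415) − (0.3119)(0.5402)(-0.8880) = 0.9492
θ = atan2(y, x) = 14.67°, so the bearing is 14.7°.

14.7°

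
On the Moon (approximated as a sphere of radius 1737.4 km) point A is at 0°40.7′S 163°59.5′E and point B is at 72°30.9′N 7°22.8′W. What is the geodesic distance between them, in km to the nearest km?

3274 km

In radians: φ₁ = -0.0118, φ₂ = 1.2656, Δλ = -171.372° = -2.9910 rad.
cos c = sin φ₁ sin φ₂ + cos φ₁ cos φ₂ cos Δλ = (-0.0118)(0.9538) + (0.9999)(0.3005)(-0.9887) = -0.30833,
so c = arccos(-0.30833) = 1.88423 rad.
Distance = R·c = 1737.4 × 1.8842 ≈ 3274 km.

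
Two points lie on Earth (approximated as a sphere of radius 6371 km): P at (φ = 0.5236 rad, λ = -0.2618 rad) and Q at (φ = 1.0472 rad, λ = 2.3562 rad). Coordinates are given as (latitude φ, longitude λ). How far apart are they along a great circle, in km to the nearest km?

9638 km

Let φ₁ = 0.5236 rad, φ₂ = 1.0472 rad, and Δλ = 2.6180 rad.
Haversine: a = sin²(Δφ/2) + cos φ₁ cos φ₂ sin²(Δλ/2) = 0.0670 + (0.8660)(0.5000)(0.9330) = 0.47099.
Central angle c = 2·arcsin(√a) = 1.51275 rad.
Distance = R·c = 6371 × 1.5127 ≈ 9638 km.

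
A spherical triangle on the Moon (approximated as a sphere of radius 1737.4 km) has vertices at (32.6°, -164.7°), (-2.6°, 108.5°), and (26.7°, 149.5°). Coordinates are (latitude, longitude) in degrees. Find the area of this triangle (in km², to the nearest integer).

213902 km²

Side lengths (central angles): a = 0.8590, b = 0.6970, c = 1.5483 rad; semiperimeter s = 1.5521.
By l'Huilier's theorem, tan(E/4) = √[tan(s/2) tan((s−a)/2) tan((s−b)/2) tan((s−c)/2)], giving spherical excess E = 0.0709 rad.
Area = E·R² = 0.0709 × (1737.4)² ≈ 213902 km².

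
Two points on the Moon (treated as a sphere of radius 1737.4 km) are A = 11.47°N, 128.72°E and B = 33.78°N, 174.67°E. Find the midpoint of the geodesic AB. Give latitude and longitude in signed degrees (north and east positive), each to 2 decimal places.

24.34°, 149.70°

Central angle δ = 0.8272 rad. Interpolating on the sphere with fraction f = 0.5:
P = [sin((1−f)δ)·A + sin(fδ)·B] / sin δ = 0.5460·A + 0.5460·B in Cartesian coordinates,
giving P = (-0.7866, 0.4597, 0.4122), i.e. latitude 24.34°, longitude 149.70°.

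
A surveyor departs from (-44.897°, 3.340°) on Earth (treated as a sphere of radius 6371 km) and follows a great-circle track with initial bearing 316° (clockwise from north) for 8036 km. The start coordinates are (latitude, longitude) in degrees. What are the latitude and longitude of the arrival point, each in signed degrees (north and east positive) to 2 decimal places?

Angular distance δ = d/R = 8036/6371 = 1.26134 rad; initial bearing θ = 5.5152 rad.
sin φ₂ = sin φ₁ cos δ + cos φ₁ sin δ cos θ = (-0.7058)(0.3045) + (0.7084)(0.9525)(0.7193) = 0.2704, so φ₂ = 15.69°.
Δλ = atan2(sin θ sin δ cos φ₁, cos δ − sin φ₁ sin φ₂) = atan2(-0.4687, 0.4954) = -43.414°.
λ₂ = 3.340° − 43.414° = -40.07°.

15.69°, -40.07°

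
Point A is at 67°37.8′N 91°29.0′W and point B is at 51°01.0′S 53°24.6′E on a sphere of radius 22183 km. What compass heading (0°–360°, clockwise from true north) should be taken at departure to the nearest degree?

64°

With φ₁ = 1.1804, φ₂ = -0.8904, Δλ = 2.5289 rad, the forward-azimuth formula gives
θ = atan2( sin Δλ cos φ₂ , cos φ₁ sin φ₂ − sin φ₁ cos φ₂ cos Δλ ) = atan2(0.3618, 0.1801) = 63.54°.
So the initial bearing is 64°.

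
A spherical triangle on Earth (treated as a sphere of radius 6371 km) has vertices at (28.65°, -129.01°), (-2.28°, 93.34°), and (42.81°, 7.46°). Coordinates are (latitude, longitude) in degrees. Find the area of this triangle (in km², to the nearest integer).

104132412 km²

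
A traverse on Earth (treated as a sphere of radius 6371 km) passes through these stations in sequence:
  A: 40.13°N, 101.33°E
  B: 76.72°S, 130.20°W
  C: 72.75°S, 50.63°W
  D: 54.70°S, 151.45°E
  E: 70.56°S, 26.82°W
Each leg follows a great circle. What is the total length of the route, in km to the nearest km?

29294 km

Leg A→B: central angle 2.3988 rad, distance 15282.5 km.
Leg B→C: central angle 0.3428 rad, distance 2184.0 km.
Leg C→D: central angle 0.9012 rad, distance 5741.8 km.
Leg D→E: central angle 0.9553 rad, distance 6086.1 km.
Total: 15282.5 + 2184.0 + 5741.8 + 6086.1 ≈ 29294 km.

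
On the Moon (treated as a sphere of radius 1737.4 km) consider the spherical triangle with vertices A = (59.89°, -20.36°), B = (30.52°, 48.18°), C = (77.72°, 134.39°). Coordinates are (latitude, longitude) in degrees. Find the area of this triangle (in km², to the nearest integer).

1104273 km²

Side lengths (central angles): a = 1.0376, b = 0.7246, c = 0.9305 rad; semiperimeter s = 1.3463.
By l'Huilier's theorem, tan(E/4) = √[tan(s/2) tan((s−a)/2) tan((s−b)/2) tan((s−c)/2)], giving spherical excess E = 0.3658 rad.
Area = E·R² = 0.3658 × (1737.4)² ≈ 1104273 km².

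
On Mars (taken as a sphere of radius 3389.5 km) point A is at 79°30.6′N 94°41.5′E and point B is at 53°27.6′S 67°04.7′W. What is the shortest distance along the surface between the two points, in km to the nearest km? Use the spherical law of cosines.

In radians: φ₁ = 1.3877, φ₂ = -0.9331, Δλ = -161.770° = -2.8234 rad.
cos c = sin φ₁ sin φ₂ + cos φ₁ cos φ₂ cos Δλ = (0.9833)(-0.8034) + (0.1821)(0.5954)(-0.9498) = -0.89297,
so c = arccos(-0.89297) = 2.67470 rad.
Distance = R·c = 3389.5 × 2.6747 ≈ 9066 km.

9066 km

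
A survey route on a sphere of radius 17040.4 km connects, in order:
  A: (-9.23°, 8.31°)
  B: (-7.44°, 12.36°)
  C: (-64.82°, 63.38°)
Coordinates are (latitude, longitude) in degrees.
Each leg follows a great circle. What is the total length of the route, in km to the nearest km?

21383 km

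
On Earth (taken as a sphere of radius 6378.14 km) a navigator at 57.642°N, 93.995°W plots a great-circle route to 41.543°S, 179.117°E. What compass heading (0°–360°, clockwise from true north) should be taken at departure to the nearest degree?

242°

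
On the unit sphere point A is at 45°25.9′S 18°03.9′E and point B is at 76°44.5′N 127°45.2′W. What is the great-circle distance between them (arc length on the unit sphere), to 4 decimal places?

2.5438

Let φ₁ = -0.7929 rad, φ₂ = 1.3394 rad, and Δλ = -2.5450 rad.
cos c = sin φ₁ sin φ₂ + cos φ₁ cos φ₂ cos Δλ = (-0.7124)(0.9733) + (0.7018)(0.2293)(-0.8273) = -0.82657,
so c = arccos(-0.82657) = 2.54378 rad.
On the unit sphere the arc length equals the central angle: 2.5438.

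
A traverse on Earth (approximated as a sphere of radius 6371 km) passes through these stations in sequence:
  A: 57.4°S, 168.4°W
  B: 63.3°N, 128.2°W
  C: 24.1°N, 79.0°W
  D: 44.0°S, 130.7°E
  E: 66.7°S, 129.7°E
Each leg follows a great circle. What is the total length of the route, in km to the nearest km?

Leg A→B: central angle 2.1745 rad, distance 13854.0 km.
Leg B→C: central angle 0.8856 rad, distance 5642.4 km.
Leg C→D: central angle 2.5945 rad, distance 16529.4 km.
Leg D→E: central angle 0.3963 rad, distance 2524.8 km.
Total: 13854.0 + 5642.4 + 16529.4 + 2524.8 ≈ 38551 km.

38551 km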